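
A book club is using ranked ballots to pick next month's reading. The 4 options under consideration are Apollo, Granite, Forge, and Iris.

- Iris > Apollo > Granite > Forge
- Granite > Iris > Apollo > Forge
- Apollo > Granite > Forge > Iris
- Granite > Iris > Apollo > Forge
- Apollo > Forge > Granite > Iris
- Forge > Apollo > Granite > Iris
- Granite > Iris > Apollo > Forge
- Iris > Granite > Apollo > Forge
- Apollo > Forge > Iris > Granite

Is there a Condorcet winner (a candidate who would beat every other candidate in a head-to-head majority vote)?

No

Head-to-head results (9 voters total):
Apollo vs Granite: Apollo wins 5–4.
Apollo vs Forge: Apollo wins 8–1.
Apollo vs Iris: Iris wins 5–4.
Granite vs Forge: Granite wins 6–3.
Granite vs Iris: Granite wins 6–3.
Forge vs Iris: Iris wins 5–4.
No candidate beats all others: Apollo beats Granite beats Iris beats Apollo, a majority cycle.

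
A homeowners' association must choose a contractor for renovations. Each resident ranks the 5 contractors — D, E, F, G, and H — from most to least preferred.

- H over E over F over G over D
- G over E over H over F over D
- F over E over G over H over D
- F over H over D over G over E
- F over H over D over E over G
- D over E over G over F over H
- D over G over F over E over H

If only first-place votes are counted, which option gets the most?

First-place vote totals:
  D: 2
  E: 0
  F: 3
  G: 1
  H: 1
F has the most first-place votes.

F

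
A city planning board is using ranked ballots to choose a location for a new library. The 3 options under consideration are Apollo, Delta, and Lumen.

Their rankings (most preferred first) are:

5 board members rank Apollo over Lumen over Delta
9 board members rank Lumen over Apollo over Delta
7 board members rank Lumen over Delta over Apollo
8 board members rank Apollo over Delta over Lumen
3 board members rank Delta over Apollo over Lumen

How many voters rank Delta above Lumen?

Ballots ranking Delta above Lumen: 8+3 = 11.
Ballots ranking Lumen above Delta: 5+9+7 = 21.
So 11 of 32 voters prefer Delta to Lumen.

11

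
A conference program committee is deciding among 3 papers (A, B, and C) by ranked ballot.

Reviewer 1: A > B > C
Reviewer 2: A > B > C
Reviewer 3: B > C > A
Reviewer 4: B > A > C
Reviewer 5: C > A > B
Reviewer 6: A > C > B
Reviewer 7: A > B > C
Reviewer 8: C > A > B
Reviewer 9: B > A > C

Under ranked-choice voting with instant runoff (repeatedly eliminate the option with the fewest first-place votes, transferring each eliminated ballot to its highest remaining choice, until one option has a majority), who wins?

Round 1: A 4, B 3, C 2. C has the fewest and is eliminated.
Round 2: A 6, B 3. A has a majority.

A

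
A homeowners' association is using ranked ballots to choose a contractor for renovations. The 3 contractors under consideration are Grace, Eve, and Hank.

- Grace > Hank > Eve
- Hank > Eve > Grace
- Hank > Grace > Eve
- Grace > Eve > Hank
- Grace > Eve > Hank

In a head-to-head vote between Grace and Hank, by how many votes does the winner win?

1

Ballots ranking Grace above Hank: 3.
Ballots ranking Hank above Grace: 2.
Grace wins 3–2, a margin of 1.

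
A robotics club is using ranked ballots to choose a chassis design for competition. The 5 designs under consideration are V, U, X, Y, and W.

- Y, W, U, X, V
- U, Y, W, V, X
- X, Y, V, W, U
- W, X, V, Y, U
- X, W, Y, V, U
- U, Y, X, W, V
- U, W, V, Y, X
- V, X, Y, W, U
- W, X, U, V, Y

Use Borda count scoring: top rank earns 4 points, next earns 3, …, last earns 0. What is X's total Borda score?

20

Borda scores:
  V: 0 + 1 + 2 + 2 + 1 + 0 + 2 + 4 + 1 = 13
  U: 2 + 4 + 0 + 0 + 0 + 4 + 4 + 0 + 2 = 16
  X: 1 + 0 + 4 + 3 + 4 + 2 + 0 + 3 + 3 = 20
  Y: 4 + 3 + 3 + 1 + 2 + 3 + 1 + 2 + 0 = 19
  W: 3 + 2 + 1 + 4 + 3 + 1 + 3 + 1 + 4 = 22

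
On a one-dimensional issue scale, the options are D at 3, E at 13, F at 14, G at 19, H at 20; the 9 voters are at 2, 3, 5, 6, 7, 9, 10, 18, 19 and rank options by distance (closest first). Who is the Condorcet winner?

D

With single-peaked preferences on a line, the Condorcet winner is the candidate closest to the median voter.
The median voter (position 7) is closest to D at 3.
Check: D vs G — voters closer to D: 7 of 9.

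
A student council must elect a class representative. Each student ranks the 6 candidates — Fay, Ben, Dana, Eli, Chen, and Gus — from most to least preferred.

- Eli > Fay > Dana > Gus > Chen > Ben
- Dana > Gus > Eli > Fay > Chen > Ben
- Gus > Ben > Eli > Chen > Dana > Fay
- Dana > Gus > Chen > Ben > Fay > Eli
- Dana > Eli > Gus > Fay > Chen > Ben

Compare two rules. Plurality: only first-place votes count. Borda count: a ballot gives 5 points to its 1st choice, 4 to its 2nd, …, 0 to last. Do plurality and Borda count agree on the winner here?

Yes

Plurality first-place counts: Fay 0, Ben 0, Dana 3, Eli 1, Chen 0, Gus 1 → Dana.
Borda totals: Fay 9, Ben 6, Dana 19, Eli 15, Chen 8, Gus 18 → Dana.
The two rules agree on Dana.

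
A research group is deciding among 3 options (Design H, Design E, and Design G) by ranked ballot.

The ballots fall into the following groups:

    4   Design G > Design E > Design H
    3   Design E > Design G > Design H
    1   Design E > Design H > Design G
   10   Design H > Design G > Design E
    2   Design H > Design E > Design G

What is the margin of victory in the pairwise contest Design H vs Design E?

Ballots ranking Design H above Design E: 10+2 = 12.
Ballots ranking Design E above Design H: 4+3+1 = 8.
Design H wins 12–8, a margin of 4.

4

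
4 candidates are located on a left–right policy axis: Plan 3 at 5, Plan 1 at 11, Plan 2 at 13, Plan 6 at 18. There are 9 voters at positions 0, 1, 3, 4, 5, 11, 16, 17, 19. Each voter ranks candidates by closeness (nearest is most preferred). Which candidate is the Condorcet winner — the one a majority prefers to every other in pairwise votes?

With single-peaked preferences on a line, the Condorcet winner is the candidate closest to the median voter.
The median voter (position 5) is closest to Plan 3 at 5.
Check: Plan 3 vs Plan 6 — voters closer to Plan 3: 6 of 9.

Plan 3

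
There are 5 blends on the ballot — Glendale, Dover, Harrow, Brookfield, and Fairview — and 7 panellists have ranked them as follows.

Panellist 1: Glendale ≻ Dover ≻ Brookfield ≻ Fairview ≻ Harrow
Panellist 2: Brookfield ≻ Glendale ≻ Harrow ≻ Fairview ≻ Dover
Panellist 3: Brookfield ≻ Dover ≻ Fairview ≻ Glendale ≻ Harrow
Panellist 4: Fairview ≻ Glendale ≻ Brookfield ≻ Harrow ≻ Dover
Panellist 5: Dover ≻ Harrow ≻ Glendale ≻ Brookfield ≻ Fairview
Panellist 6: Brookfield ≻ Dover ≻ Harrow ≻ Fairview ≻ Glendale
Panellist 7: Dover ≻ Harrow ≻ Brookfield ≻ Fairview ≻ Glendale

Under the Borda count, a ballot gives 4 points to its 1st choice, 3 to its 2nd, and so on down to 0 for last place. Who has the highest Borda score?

Brookfield

Borda scores:
  Glendale: 4 + 3 + 1 + 3 + 2 + 0 + 0 = 13
  Dover: 3 + 0 + 3 + 0 + 4 + 3 + 4 = 17
  Harrow: 0 + 2 + 0 + 1 + 3 + 2 + 3 = 11
  Brookfield: 2 + 4 + 4 + 2 + 1 + 4 + 2 = 19
  Fairview: 1 + 1 + 2 + 4 + 0 + 1 + 1 = 10
Brookfield has the highest total.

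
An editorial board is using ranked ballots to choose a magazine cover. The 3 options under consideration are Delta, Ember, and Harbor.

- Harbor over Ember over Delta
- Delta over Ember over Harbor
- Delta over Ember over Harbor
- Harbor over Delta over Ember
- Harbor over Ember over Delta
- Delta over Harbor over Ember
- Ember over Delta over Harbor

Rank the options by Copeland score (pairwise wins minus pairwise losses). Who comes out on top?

Delta

Pairwise results:
  Delta vs Ember: Delta wins 4–3.
  Delta vs Harbor: Delta wins 4–3.
  Ember vs Harbor: Harbor wins 4–3.
Copeland scores (wins − losses):
  Delta: 2 − 0 = 2
  Ember: 0 − 2 = -2
  Harbor: 1 − 1 = 0
Delta has the best Copeland score.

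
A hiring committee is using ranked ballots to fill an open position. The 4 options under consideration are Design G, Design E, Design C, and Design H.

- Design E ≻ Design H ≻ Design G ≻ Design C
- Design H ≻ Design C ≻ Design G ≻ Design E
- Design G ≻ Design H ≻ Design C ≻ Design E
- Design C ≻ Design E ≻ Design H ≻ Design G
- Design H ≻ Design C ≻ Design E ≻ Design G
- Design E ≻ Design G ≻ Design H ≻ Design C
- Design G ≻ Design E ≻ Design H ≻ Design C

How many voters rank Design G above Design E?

Ballots ranking Design G above Design E: 3.
Ballots ranking Design E above Design G: 4.
So 3 of 7 voters prefer Design G to Design E.

3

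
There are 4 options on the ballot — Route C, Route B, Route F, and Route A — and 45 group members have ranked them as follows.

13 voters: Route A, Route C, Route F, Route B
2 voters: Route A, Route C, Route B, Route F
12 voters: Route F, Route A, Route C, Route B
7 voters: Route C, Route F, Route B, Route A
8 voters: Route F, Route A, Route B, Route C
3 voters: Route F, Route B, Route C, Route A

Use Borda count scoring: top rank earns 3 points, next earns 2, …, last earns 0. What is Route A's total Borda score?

Borda scores:
  Route C: 13·2 + 2·2 + 12·1 + 7·3 + 8·0 + 3·1 = 66
  Route B: 13·0 + 2·1 + 12·0 + 7·1 + 8·1 + 3·2 = 23
  Route F: 13·1 + 2·0 + 12·3 + 7·2 + 8·3 + 3·3 = 96
  Route A: 13·3 + 2·3 + 12·2 + 7·0 + 8·2 + 3·0 = 85

85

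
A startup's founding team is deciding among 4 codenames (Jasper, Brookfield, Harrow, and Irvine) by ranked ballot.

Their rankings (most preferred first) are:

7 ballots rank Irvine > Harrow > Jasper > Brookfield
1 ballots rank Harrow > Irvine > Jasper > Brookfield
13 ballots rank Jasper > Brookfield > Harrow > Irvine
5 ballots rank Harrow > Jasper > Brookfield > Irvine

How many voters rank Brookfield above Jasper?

Ballots ranking Brookfield above Jasper: 0.
Ballots ranking Jasper above Brookfield: 7+1+13+5 = 26.
So 0 of 26 voters prefer Brookfield to Jasper.

0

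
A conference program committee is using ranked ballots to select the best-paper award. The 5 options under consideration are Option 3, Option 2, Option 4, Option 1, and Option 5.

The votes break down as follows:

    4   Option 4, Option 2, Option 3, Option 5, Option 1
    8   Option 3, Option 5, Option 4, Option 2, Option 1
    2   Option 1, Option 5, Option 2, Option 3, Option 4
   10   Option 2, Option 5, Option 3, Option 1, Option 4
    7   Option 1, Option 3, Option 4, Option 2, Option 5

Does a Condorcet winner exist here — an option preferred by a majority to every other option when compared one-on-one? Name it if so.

No Condorcet winner

Head-to-head results (31 voters total):
Option 3 vs Option 2: Option 2 wins 16–15.
Option 3 vs Option 4: Option 3 wins 27–4.
Option 3 vs Option 1: Option 3 wins 22–9.
Option 3 vs Option 5: Option 3 wins 19–12.
Option 2 vs Option 4: Option 4 wins 19–12.
Option 2 vs Option 1: Option 2 wins 22–9.
Option 2 vs Option 5: Option 2 wins 21–10.
Option 4 vs Option 1: Option 1 wins 19–12.
Option 4 vs Option 5: Option 5 wins 20–11.
Option 1 vs Option 5: Option 5 wins 22–9.
No candidate beats all others: Option 3 beats Option 4 beats Option 2 beats Option 3, a majority cycle.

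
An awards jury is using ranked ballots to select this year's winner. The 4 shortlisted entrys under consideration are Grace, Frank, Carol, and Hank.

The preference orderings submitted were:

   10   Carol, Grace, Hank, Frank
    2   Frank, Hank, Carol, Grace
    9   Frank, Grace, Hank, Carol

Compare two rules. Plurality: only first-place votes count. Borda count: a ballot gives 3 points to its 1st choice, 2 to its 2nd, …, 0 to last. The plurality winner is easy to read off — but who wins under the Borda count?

Grace

Plurality first-place counts: Grace 0, Frank 11, Carol 10, Hank 0 → Frank.
Borda totals: Grace 38, Frank 33, Carol 32, Hank 23 → Grace.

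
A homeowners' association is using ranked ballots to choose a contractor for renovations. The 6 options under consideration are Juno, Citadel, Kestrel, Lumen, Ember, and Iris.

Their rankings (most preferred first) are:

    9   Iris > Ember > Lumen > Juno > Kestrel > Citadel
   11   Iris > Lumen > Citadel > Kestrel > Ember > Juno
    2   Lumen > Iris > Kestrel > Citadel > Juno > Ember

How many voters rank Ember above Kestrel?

9

Ballots ranking Ember above Kestrel: 9.
Ballots ranking Kestrel above Ember: 11+2 = 13.
So 9 of 22 voters prefer Ember to Kestrel.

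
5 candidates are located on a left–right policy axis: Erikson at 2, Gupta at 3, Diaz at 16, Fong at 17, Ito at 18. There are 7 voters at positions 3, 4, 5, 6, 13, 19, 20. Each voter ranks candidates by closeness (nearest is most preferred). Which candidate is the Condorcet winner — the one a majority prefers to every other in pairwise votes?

Gupta

With single-peaked preferences on a line, the Condorcet winner is the candidate closest to the median voter.
The median voter (position 6) is closest to Gupta at 3.
Check: Gupta vs Ito — voters closer to Gupta: 4 of 7.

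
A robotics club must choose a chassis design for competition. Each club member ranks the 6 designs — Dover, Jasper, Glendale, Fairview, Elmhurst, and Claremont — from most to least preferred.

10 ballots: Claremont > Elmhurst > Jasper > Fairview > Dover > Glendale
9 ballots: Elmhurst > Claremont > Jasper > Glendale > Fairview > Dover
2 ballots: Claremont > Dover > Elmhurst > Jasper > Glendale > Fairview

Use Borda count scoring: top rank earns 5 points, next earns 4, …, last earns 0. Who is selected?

Claremont

Borda scores:
  Dover: 10·1 + 9·0 + 2·4 = 18
  Jasper: 10·3 + 9·3 + 2·2 = 61
  Glendale: 10·0 + 9·2 + 2·1 = 20
  Fairview: 10·2 + 9·1 + 2·0 = 29
  Elmhurst: 10·4 + 9·5 + 2·3 = 91
  Claremont: 10·5 + 9·4 + 2·5 = 96
Claremont has the highest total.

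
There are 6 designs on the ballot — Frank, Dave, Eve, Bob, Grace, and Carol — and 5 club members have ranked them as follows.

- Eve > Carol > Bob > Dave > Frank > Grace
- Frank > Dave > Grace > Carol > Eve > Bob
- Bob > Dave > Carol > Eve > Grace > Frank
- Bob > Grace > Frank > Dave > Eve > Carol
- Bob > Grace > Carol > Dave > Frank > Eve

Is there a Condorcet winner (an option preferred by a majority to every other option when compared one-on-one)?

Yes

Head-to-head results (5 voters total):
Frank vs Dave: Dave wins 3–2.
Frank vs Eve: Frank wins 3–2.
Frank vs Bob: Bob wins 4–1.
Frank vs Grace: Grace wins 3–2.
Frank vs Carol: Carol wins 3–2.
Dave vs Eve: Dave wins 4–1.
Dave vs Bob: Bob wins 4–1.
Dave vs Grace: Dave wins 3–2.
Dave vs Carol: Dave wins 3–2.
Eve vs Bob: Bob wins 3–2.
Eve vs Grace: Grace wins 3–2.
Eve vs Carol: Carol wins 3–2.
Bob vs Grace: Bob wins 4–1.
Bob vs Carol: Bob wins 3–2.
Grace vs Carol: Grace wins 3–2.
Bob beats each rival — Frank (4–1), Dave (4–1), Eve (3–2), Grace (4–1), Carol (3–2) — so Bob is the Condorcet winner.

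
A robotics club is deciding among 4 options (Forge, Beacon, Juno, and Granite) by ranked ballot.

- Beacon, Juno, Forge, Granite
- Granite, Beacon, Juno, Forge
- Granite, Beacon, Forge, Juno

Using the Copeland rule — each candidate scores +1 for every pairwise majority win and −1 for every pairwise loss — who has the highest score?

Pairwise results:
  Forge vs Beacon: Beacon wins 3–0.
  Forge vs Juno: Juno wins 2–1.
  Forge vs Granite: Granite wins 2–1.
  Beacon vs Juno: Beacon wins 3–0.
  Beacon vs Granite: Granite wins 2–1.
  Juno vs Granite: Granite wins 2–1.
Copeland scores (wins − losses):
  Forge: 0 − 3 = -3
  Beacon: 2 − 1 = 1
  Juno: 1 − 2 = -1
  Granite: 3 − 0 = 3
Granite has the best Copeland score.

Granite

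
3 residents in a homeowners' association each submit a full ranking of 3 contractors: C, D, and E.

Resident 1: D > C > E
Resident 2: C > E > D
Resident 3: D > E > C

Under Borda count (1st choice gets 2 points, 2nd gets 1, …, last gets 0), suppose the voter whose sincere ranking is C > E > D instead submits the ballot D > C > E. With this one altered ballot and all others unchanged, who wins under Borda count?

Borda totals with the altered ballot: C 2, D 6, E 1.
The winner is unchanged: still D.

D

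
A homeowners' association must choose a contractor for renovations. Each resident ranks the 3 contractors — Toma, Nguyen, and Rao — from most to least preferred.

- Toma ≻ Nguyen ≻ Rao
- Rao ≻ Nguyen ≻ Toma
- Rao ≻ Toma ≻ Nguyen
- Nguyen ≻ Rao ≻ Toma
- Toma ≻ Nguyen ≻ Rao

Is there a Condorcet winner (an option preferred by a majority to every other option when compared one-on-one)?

No

Head-to-head results (5 voters total):
Toma vs Nguyen: Toma wins 3–2.
Toma vs Rao: Rao wins 3–2.
Nguyen vs Rao: Nguyen wins 3–2.
No candidate beats all others: Toma beats Nguyen beats Rao beats Toma, a majority cycle.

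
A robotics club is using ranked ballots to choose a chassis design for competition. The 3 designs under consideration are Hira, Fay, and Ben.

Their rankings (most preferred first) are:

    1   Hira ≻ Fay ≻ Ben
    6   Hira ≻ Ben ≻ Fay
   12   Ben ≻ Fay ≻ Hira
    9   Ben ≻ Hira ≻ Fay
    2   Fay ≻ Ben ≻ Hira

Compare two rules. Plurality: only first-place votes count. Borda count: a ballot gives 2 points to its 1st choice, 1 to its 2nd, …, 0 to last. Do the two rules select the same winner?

Plurality first-place counts: Hira 7, Fay 2, Ben 21 → Ben.
Borda totals: Hira 23, Fay 17, Ben 50 → Ben.
The two rules agree on Ben.

Yes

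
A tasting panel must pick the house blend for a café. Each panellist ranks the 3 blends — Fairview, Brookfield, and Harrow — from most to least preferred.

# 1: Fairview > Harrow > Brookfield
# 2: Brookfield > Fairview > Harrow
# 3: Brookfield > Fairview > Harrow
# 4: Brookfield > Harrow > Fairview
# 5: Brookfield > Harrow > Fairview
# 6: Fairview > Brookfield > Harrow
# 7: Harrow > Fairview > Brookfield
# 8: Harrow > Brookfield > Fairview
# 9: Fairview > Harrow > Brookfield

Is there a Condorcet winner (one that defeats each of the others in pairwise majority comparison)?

Yes

Head-to-head results (9 voters total):
Fairview vs Brookfield: Brookfield wins 5–4.
Fairview vs Harrow: Fairview wins 5–4.
Brookfield vs Harrow: Brookfield wins 5–4.
Brookfield beats each rival — Fairview (5–4), Harrow (5–4) — so Brookfield is the Condorcet winner.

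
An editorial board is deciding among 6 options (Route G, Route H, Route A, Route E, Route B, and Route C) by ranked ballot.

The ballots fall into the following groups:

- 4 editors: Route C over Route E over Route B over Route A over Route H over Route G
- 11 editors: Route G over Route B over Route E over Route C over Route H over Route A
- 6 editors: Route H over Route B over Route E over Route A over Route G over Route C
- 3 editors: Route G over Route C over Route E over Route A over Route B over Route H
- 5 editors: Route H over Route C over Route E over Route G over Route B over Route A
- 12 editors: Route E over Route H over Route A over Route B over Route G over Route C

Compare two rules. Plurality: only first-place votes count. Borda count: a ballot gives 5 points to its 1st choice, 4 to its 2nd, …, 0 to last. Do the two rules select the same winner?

No

Plurality first-place counts: Route G 14, Route H 11, Route A 0, Route E 12, Route B 0, Route C 4 → Route G.
Borda totals: Route G 98, Route H 118, Route A 62, Route E 151, Route B 112, Route C 74 → Route E.
The two rules disagree: plurality picks Route G, Borda picks Route E.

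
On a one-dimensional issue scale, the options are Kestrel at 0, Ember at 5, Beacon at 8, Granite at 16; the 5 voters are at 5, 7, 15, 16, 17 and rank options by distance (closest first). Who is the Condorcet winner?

With single-peaked preferences on a line, the Condorcet winner is the candidate closest to the median voter.
The median voter (position 15) is closest to Granite at 16.
Check: Granite vs Beacon — voters closer to Granite: 3 of 5.

Granite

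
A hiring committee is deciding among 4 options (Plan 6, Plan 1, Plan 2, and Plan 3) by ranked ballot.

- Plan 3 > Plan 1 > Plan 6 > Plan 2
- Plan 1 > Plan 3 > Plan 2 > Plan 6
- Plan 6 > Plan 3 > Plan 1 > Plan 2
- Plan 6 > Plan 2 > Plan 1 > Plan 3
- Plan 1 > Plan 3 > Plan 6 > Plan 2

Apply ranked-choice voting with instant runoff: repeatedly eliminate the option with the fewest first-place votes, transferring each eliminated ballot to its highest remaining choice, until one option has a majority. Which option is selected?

Round 1: Plan 6 2, Plan 1 2, Plan 3 1, Plan 2 0. Plan 2 has the fewest and is eliminated.
Round 2: Plan 6 2, Plan 1 2, Plan 3 1. Plan 3 has the fewest and is eliminated.
Round 3: Plan 1 3, Plan 6 2. Plan 1 has a majority.

Plan 1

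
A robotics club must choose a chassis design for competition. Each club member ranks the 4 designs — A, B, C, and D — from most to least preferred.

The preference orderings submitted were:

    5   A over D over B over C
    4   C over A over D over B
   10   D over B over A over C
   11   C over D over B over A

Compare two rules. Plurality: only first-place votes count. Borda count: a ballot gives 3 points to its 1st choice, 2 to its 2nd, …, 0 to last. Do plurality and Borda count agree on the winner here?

No

Plurality first-place counts: A 5, B 0, C 15, D 10 → C.
Borda totals: A 33, B 36, C 45, D 66 → D.
The two rules disagree: plurality picks C, Borda picks D.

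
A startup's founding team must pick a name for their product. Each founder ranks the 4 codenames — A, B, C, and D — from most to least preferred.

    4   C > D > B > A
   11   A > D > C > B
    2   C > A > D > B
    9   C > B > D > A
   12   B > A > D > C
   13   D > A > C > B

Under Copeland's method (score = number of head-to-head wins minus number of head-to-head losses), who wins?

D

Pairwise results:
  A vs B: A wins 26–25.
  A vs C: A wins 36–15.
  A vs D: D wins 26–25.
  B vs C: C wins 39–12.
  B vs D: D wins 30–21.
  C vs D: D wins 36–15.
Copeland scores (wins − losses):
  A: 2 − 1 = 1
  B: 0 − 3 = -3
  C: 1 − 2 = -1
  D: 3 − 0 = 3
D has the best Copeland score.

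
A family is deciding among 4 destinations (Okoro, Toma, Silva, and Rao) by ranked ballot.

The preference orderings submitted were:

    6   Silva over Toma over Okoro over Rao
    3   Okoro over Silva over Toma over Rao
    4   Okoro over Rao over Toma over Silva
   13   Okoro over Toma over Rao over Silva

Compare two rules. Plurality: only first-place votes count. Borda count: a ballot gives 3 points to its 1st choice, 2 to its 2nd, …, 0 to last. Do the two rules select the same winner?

Plurality first-place counts: Okoro 20, Toma 0, Silva 6, Rao 0 → Okoro.
Borda totals: Okoro 66, Toma 45, Silva 24, Rao 21 → Okoro.
The two rules agree on Okoro.

Yes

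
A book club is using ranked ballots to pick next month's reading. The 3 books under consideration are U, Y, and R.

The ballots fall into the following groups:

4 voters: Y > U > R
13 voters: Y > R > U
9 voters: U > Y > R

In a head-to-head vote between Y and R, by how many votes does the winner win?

26

Ballots ranking Y above R: 4+13+9 = 26.
Ballots ranking R above Y: 0.
Y wins 26–0, a margin of 26.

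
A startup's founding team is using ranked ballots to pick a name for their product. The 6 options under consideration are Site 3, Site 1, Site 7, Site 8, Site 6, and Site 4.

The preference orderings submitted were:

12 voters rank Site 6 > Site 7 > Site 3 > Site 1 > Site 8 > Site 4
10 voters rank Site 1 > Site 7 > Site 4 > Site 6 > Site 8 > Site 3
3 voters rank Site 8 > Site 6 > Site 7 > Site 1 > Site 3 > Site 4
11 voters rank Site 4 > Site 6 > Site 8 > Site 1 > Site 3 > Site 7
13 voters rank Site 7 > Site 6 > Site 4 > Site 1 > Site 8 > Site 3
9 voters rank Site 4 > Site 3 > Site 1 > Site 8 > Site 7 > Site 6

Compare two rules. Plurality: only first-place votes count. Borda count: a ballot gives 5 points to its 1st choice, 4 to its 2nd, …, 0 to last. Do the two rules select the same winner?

Plurality first-place counts: Site 3 0, Site 1 10, Site 7 13, Site 8 3, Site 6 12, Site 4 20 → Site 4.
Borda totals: Site 3 86, Site 1 155, Site 7 171, Site 8 101, Site 6 188, Site 4 169 → Site 6.
The two rules disagree: plurality picks Site 4, Borda picks Site 6.

No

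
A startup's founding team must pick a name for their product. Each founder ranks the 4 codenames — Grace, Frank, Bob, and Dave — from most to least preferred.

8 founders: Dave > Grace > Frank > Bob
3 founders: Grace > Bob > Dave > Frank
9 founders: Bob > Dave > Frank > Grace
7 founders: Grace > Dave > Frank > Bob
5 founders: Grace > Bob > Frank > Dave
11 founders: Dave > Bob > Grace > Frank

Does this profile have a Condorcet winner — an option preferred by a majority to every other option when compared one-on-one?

Yes

Head-to-head results (43 voters total):
Grace vs Frank: Grace wins 34–9.
Grace vs Bob: Grace wins 23–20.
Grace vs Dave: Dave wins 28–15.
Frank vs Bob: Bob wins 28–15.
Frank vs Dave: Dave wins 38–5.
Bob vs Dave: Dave wins 26–17.
Dave beats each rival — Grace (28–15), Frank (38–5), Bob (26–17) — so Dave is the Condorcet winner.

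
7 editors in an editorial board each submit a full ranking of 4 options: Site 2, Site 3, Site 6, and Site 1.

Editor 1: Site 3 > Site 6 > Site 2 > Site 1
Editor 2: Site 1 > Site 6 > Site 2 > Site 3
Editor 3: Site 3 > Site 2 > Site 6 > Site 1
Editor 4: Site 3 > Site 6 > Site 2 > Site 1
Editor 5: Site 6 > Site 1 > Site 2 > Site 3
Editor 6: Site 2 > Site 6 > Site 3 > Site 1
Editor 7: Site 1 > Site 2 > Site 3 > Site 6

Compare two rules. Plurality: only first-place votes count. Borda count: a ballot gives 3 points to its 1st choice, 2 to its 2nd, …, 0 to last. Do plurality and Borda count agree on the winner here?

Plurality first-place counts: Site 2 1, Site 3 3, Site 6 1, Site 1 2 → Site 3.
Borda totals: Site 2 11, Site 3 11, Site 6 12, Site 1 8 → Site 6.
The two rules disagree: plurality picks Site 3, Borda picks Site 6.

No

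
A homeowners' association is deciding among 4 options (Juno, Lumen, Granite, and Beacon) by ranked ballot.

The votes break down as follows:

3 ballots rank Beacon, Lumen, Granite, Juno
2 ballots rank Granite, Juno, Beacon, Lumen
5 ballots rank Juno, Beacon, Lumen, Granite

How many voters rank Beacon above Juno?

3

Ballots ranking Beacon above Juno: 3.
Ballots ranking Juno above Beacon: 2+5 = 7.
So 3 of 10 voters prefer Beacon to Juno.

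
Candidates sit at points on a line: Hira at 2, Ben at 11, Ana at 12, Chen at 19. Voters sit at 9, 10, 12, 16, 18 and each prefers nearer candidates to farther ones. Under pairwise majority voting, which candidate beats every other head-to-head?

Ana

With single-peaked preferences on a line, the Condorcet winner is the candidate closest to the median voter.
The median voter (position 12) is closest to Ana at 12.
Check: Ana vs Hira — voters closer to Ana: 5 of 5.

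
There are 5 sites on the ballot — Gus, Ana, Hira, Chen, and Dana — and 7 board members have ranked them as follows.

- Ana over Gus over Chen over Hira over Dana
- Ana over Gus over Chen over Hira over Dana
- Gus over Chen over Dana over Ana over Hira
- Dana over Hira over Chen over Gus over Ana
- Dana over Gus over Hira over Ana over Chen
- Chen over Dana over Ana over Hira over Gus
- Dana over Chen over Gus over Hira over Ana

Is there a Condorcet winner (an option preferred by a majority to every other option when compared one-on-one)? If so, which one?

Head-to-head results (7 voters total):
Gus vs Ana: Gus wins 4–3.
Gus vs Hira: Gus wins 5–2.
Gus vs Chen: Gus wins 4–3.
Gus vs Dana: Dana wins 4–3.
Ana vs Hira: Ana wins 4–3.
Ana vs Chen: Chen wins 4–3.
Ana vs Dana: Dana wins 5–2.
Hira vs Chen: Chen wins 5–2.
Hira vs Dana: Dana wins 5–2.
Chen vs Dana: Chen wins 4–3.
No candidate beats all others: Gus beats Chen beats Dana beats Gus, a majority cycle.

There is no Condorcet winner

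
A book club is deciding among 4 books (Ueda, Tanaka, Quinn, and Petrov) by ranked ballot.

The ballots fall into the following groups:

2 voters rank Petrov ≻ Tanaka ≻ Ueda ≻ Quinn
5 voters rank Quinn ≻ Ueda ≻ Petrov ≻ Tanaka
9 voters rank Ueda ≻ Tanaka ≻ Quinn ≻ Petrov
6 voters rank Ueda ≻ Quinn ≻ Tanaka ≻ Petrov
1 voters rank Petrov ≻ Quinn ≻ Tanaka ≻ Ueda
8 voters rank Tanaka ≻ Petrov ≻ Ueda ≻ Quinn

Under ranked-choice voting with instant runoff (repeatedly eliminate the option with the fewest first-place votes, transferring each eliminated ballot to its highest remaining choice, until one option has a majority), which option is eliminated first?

Round 1: Ueda 15, Tanaka 8, Quinn 5, Petrov 3. Petrov has the fewest and is eliminated.
Round 2: Ueda 15, Tanaka 10, Quinn 6. Quinn has the fewest and is eliminated.
Round 3: Ueda 20, Tanaka 11. Ueda has a majority.

Petrov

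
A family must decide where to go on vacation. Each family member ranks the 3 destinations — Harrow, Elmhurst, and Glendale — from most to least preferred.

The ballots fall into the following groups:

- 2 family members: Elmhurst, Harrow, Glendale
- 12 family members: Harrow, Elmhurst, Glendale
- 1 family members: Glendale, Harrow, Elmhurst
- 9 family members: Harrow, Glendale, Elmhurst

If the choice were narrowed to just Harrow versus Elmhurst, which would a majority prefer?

Harrow

Ballots ranking Harrow above Elmhurst: 12+1+9 = 22.
Ballots ranking Elmhurst above Harrow: 2.
Harrow wins the head-to-head, 22–2.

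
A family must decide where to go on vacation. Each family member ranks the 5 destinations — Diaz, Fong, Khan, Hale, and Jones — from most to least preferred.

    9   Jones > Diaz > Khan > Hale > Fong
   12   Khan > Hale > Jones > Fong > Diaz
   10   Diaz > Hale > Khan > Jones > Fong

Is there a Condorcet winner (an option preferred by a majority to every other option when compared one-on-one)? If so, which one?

No Condorcet winner

Head-to-head results (31 voters total):
Diaz vs Fong: Diaz wins 19–12.
Diaz vs Khan: Diaz wins 19–12.
Diaz vs Hale: Diaz wins 19–12.
Diaz vs Jones: Jones wins 21–10.
Fong vs Khan: Khan wins 31–0.
Fong vs Hale: Hale wins 31–0.
Fong vs Jones: Jones wins 31–0.
Khan vs Hale: Khan wins 21–10.
Khan vs Jones: Khan wins 22–9.
Hale vs Jones: Hale wins 22–9.
No candidate beats all others: Diaz beats Khan beats Jones beats Diaz, a majority cycle.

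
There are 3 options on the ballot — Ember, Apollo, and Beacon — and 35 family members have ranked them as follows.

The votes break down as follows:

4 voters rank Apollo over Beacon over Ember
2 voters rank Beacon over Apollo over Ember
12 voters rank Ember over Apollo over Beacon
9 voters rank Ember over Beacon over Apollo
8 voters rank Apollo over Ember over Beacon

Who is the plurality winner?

Ember

First-place vote totals:
  Ember: 21
  Apollo: 12
  Beacon: 2
Ember has the most first-place votes.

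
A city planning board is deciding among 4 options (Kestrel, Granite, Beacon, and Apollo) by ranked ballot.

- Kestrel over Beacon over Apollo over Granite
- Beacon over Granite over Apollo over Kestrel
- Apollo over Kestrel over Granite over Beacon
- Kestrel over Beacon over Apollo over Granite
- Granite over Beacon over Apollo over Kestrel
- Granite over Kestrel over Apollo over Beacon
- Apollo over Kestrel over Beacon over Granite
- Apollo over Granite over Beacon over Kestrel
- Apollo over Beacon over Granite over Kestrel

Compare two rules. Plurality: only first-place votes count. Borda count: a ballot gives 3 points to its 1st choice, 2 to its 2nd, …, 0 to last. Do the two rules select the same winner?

Plurality first-place counts: Kestrel 2, Granite 2, Beacon 1, Apollo 4 → Apollo.
Borda totals: Kestrel 12, Granite 12, Beacon 13, Apollo 17 → Apollo.
The two rules agree on Apollo.

Yes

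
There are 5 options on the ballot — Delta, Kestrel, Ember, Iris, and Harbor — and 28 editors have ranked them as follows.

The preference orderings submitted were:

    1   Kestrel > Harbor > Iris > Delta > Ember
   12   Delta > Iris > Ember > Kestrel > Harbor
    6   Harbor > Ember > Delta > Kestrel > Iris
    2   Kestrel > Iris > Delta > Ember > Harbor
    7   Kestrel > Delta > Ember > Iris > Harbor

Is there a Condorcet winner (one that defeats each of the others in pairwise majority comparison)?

Head-to-head results (28 voters total):
Delta vs Kestrel: Delta wins 18–10.
Delta vs Ember: Delta wins 22–6.
Delta vs Iris: Delta wins 25–3.
Delta vs Harbor: Delta wins 21–7.
Kestrel vs Ember: Ember wins 18–10.
Kestrel vs Iris: Kestrel wins 16–12.
Kestrel vs Harbor: Kestrel wins 22–6.
Ember vs Iris: Iris wins 15–13.
Ember vs Harbor: Ember wins 21–7.
Iris vs Harbor: Iris wins 21–7.
Delta beats each rival — Kestrel (18–10), Ember (22–6), Iris (25–3), Harbor (21–7) — so Delta is the Condorcet winner.

Yes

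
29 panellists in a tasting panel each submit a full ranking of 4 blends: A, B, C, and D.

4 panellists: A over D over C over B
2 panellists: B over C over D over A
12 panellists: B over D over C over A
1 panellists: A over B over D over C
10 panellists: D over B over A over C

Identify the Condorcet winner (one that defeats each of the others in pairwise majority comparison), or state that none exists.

B

Head-to-head results (29 voters total):
A vs B: B wins 24–5.
A vs C: A wins 15–14.
A vs D: D wins 24–5.
B vs C: B wins 25–4.
B vs D: B wins 15–14.
C vs D: D wins 27–2.
B beats each rival — A (24–5), C (25–4), D (15–14) — so B is the Condorcet winner.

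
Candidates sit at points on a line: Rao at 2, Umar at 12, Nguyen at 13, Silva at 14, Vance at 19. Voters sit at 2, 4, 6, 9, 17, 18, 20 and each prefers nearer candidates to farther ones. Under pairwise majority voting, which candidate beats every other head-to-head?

With single-peaked preferences on a line, the Condorcet winner is the candidate closest to the median voter.
The median voter (position 9) is closest to Umar at 12.
Check: Umar vs Nguyen — voters closer to Umar: 4 of 7.

Umar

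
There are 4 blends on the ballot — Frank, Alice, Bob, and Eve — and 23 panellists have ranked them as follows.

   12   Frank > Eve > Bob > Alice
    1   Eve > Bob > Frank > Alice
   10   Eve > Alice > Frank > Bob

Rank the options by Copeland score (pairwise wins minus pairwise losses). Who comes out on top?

Frank

Pairwise results:
  Frank vs Alice: Frank wins 13–10.
  Frank vs Bob: Frank wins 22–1.
  Frank vs Eve: Frank wins 12–11.
  Alice vs Bob: Bob wins 13–10.
  Alice vs Eve: Eve wins 23–0.
  Bob vs Eve: Eve wins 23–0.
Copeland scores (wins − losses):
  Frank: 3 − 0 = 3
  Alice: 0 − 3 = -3
  Bob: 1 − 2 = -1
  Eve: 2 − 1 = 1
Frank has the best Copeland score.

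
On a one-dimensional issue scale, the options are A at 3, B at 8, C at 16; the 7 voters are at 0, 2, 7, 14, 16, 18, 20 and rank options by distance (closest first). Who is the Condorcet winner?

C

With single-peaked preferences on a line, the Condorcet winner is the candidate closest to the median voter.
The median voter (position 14) is closest to C at 16.
Check: C vs B — voters closer to C: 4 of 7.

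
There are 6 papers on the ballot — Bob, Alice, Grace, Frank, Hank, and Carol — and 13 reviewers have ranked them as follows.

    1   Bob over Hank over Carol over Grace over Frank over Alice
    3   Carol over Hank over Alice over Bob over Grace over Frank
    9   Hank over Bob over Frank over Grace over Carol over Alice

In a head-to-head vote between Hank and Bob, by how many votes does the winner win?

11

Ballots ranking Hank above Bob: 3+9 = 12.
Ballots ranking Bob above Hank: 1.
Hank wins 12–1, a margin of 11.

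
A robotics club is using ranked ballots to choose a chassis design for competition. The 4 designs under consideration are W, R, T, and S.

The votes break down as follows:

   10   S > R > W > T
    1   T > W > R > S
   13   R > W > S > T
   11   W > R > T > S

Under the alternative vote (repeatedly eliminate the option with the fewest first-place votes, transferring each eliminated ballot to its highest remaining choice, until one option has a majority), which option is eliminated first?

Round 1: R 13, W 11, S 10, T 1. T has the fewest and is eliminated.
Round 2: R 13, W 12, S 10. S has the fewest and is eliminated.
Round 3: R 23, W 12. R has a majority.

T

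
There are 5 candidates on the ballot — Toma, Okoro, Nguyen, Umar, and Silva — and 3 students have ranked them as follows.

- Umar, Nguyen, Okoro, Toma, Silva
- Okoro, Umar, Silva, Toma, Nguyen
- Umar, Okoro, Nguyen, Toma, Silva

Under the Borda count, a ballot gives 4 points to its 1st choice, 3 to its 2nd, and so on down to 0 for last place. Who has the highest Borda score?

Borda scores:
  Toma: 1 + 1 + 1 = 3
  Okoro: 2 + 4 + 3 = 9
  Nguyen: 3 + 0 + 2 = 5
  Umar: 4 + 3 + 4 = 11
  Silva: 0 + 2 + 0 = 2
Umar has the highest total.

Umar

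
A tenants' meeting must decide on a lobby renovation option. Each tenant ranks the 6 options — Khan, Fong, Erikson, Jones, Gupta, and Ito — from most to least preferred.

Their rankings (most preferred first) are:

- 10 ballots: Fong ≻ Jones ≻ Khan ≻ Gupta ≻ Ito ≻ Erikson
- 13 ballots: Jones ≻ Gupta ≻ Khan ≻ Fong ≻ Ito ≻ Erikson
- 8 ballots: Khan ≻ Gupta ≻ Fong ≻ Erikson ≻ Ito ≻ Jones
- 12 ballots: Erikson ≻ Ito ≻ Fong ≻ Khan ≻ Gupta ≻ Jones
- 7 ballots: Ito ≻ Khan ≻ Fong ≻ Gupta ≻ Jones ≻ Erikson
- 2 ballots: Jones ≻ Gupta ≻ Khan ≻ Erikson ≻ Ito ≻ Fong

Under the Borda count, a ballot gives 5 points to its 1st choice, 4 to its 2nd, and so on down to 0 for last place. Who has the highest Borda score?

Borda scores:
  Khan: 10·3 + 13·3 + 8·5 + 12·2 + 7·4 + 2·3 = 167
  Fong: 10·5 + 13·2 + 8·3 + 12·3 + 7·3 + 2·0 = 157
  Erikson: 10·0 + 13·0 + 8·2 + 12·5 + 7·0 + 2·2 = 80
  Jones: 10·4 + 13·5 + 8·0 + 12·0 + 7·1 + 2·5 = 122
  Gupta: 10·2 + 13·4 + 8·4 + 12·1 + 7·2 + 2·4 = 138
  Ito: 10·1 + 13·1 + 8·1 + 12·4 + 7·5 + 2·1 = 116
Khan has the highest total.

Khan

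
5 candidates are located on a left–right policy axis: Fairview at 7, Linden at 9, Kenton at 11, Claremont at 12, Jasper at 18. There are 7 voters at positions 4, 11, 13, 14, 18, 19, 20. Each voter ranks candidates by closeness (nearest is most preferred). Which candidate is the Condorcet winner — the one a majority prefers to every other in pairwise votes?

Claremont

With single-peaked preferences on a line, the Condorcet winner is the candidate closest to the median voter.
The median voter (position 14) is closest to Claremont at 12.
Check: Claremont vs Jasper — voters closer to Claremont: 4 of 7.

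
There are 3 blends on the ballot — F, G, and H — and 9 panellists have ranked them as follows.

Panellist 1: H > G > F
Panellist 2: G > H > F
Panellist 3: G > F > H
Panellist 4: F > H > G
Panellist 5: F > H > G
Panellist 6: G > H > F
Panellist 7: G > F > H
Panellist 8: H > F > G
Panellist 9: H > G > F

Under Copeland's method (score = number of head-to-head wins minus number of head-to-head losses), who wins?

Pairwise results:
  F vs G: G wins 6–3.
  F vs H: H wins 5–4.
  G vs H: H wins 5–4.
Copeland scores (wins − losses):
  F: 0 − 2 = -2
  G: 1 − 1 = 0
  H: 2 − 0 = 2
H has the best Copeland score.

H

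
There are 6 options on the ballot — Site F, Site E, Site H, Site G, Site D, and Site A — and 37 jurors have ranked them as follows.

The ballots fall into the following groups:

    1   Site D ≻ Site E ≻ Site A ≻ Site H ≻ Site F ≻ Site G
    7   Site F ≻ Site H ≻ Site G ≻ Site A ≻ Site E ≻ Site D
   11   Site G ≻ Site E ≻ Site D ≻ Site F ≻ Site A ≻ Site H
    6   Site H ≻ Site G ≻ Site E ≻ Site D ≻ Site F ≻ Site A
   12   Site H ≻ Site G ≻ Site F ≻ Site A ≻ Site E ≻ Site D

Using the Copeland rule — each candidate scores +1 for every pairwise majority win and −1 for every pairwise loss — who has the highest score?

Pairwise results:
  Site F vs Site E: Site F wins 19–18.
  Site F vs Site H: Site H wins 19–18.
  Site F vs Site G: Site G wins 29–8.
  Site F vs Site D: Site F wins 19–18.
  Site F vs Site A: Site F wins 36–1.
  Site E vs Site H: Site H wins 25–12.
  Site E vs Site G: Site G wins 36–1.
  Site E vs Site D: Site E wins 36–1.
  Site E vs Site A: Site A wins 19–18.
  Site H vs Site G: Site H wins 26–11.
  Site H vs Site D: Site H wins 25–12.
  Site H vs Site A: Site H wins 25–12.
  Site G vs Site D: Site G wins 36–1.
  Site G vs Site A: Site G wins 36–1.
  Site D vs Site A: Site A wins 19–18.
Copeland scores (wins − losses):
  Site F: 3 − 2 = 1
  Site E: 1 − 4 = -3
  Site H: 5 − 0 = 5
  Site G: 4 − 1 = 3
  Site D: 0 − 5 = -5
  Site A: 2 − 3 = -1
Site H has the best Copeland score.

Site H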